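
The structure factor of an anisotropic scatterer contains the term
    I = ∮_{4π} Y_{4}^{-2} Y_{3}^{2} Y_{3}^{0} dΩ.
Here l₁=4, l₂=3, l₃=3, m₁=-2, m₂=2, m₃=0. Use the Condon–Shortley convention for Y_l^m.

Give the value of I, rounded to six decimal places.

m-sum 0 ✓  L=10 even ✓  1≤3≤7 ✓
Π(2lᵢ+1) = 9×7×7 = 441
triangle coeff Δ(4,3,3) = 1/34650
Σ_t [1,3]: t=1:−1/72 t=2:+1/16 t=3:−1/72 = 5/144
(3j)²=2/77 [(4 3 3; 0 0 0)], sign=-1
Σ_t [3,4]: t=3:−1/72 t=4:+1/96 = -1/288
(3j)²=1/462 [(4 3 3; -2 2 0)], sign=+1
⇒ 4πI² = 3/121
I = (-1)√(3/121/(4π)) = -0.04441841

-0.044418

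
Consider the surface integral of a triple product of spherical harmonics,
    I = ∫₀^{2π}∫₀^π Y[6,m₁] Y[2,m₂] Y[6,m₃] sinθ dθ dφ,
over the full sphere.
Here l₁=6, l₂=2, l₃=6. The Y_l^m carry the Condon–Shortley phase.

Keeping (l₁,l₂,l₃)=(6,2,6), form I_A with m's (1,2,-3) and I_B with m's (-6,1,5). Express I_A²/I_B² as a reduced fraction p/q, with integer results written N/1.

120/121

l's match ⇒ only the (l;m) 3-j factors differ between A and B.
A: triangle coeff Δ(6,2,6) = 1/90090; Σ_t [2,2]: t=2:+1/120960 = 1/120960; (3j)²=24/1001 [(6 2 6; 1 2 -3)], sign=-1
B: triangle coeff Δ(6,2,6) = 1/90090; Σ_t [2,2]: t=2:+1/7257600 = 1/7257600; (3j)²=11/455 [(6 2 6; -6 1 5)], sign=-1
I_A²/I_B² = (24/1001)/(11/455) = 120/121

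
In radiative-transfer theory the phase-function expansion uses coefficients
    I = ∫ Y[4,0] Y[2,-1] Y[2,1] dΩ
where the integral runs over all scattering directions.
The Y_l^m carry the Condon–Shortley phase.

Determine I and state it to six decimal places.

Rules hold: Σm=0, L=8 even, 2≤2≤6.
N = 9·5·5 = 225
Δ = 4!·4!·0!/9! = 1/630
Racah Σ t=2..2: t=2:+1/16 = 1/16
⇒ 3j(4 2 2; 0 0 0)² = 2/35, sgn +1
Racah Σ t=1..1: t=1:−1/36 = -1/36
⇒ 3j(4 2 2; 0 -1 1)² = 8/315, sgn +1
4πI² = N·(3j₀)²·(3jₘ)² = 16/49
I = +1·√(0.326531/4π) = 0.16119702

0.161197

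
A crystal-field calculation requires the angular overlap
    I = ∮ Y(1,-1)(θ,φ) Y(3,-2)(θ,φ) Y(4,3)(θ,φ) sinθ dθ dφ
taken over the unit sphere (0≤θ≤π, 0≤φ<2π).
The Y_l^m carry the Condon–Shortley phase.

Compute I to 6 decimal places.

-0.282095

Rules hold: Σm=0, L=8 even, 2≤4≤4.
N = 3·7·9 = 189
Δ = 0!·2!·6!/9! = 1/252
Racah Σ t=0..0: t=0:+1/36 = 1/36
⇒ 3j(1 3 4; 0 0 0)² = 4/63, sgn +1
Racah Σ t=0..0: t=0:+1/240 = 1/240
⇒ 3j(1 3 4; -1 -2 3)² = 1/12, sgn -1
4πI² = N·(3j₀)²·(3jₘ)² = 1/1
I = -1·√(1/4π) = -0.28209479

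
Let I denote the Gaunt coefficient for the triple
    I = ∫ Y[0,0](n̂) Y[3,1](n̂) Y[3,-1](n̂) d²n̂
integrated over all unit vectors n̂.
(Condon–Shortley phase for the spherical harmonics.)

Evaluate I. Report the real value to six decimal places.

-0.282095

Checks pass: Σm=0; 6 even; l₃=3∈[3,3].
(2·0+1)(2·3+1)(2·3+1) = 49
Δ: 0! 0! 6! / 7! → 1/7
sum: t=0:+1/36 = 1/36
3j²(0 3 3; 0 0 0) = Δ·Π!·Σ² = 1/7  (sign -1)
sum: t=0:+1/48 = 1/48
3j²(0 3 3; 0 1 -1) = Δ·Π!·Σ² = 1/7  (sign +1)
combine: 4πI² = 49·1/7·1/7 = 1/1
take √, sign -1: I = -0.28209479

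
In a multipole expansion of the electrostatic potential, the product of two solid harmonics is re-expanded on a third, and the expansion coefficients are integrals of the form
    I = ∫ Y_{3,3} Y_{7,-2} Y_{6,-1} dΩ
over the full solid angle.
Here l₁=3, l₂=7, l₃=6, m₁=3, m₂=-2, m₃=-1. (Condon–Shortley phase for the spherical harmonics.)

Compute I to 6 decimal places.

Rules hold: Σm=0, L=16 even, 4≤6≤10.
N = 7·15·13 = 1365
Δ = 4!·2!·10!/17! = 1/2042040
Racah Σ t=1..3: t=1:−1/207360 t=2:+1/57600 t=3:−1/207360 = 1/129600
⇒ 3j(3 7 6; 0 0 0)² = 168/12155, sgn +1
Racah Σ t=0..0: t=0:+1/691200 = 1/691200
⇒ 3j(3 7 6; 3 -2 -1)² = 189/9724, sgn -1
4πI² = N·(3j₀)²·(3jₘ)² = 166698/454597
I = -1·√(0.366694/4π) = -0.17082325

-0.170823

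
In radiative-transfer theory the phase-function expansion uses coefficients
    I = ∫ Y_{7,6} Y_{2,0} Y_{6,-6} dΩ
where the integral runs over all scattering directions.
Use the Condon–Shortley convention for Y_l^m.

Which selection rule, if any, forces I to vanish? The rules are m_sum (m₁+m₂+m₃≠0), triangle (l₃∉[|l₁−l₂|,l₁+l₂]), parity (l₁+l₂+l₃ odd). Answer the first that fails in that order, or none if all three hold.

parity

m₁+m₂+m₃ = 6 + 0 − 6 = 0  ✓
triangle: |7−2|=5 ≤ l₃=6 ≤ 7+2=9  ✓
parity: l₁+l₂+l₃ = 15 is odd  ✗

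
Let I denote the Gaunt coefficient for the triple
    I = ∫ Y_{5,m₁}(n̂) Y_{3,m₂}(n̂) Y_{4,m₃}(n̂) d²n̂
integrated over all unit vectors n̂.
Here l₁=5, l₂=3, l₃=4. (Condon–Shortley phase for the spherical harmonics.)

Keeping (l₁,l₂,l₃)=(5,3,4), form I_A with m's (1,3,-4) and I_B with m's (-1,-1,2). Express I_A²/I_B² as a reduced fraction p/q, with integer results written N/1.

420/1849

Shared (l₁,l₂,l₃)=(5,3,4): N and (l;000)² cancel in I_A²/I_B².
A: Δ = 4!·6!·2!/13! = 1/180180; Racah Σ t=4..4: t=4:+1/34560 = 1/34560; ⇒ 3j(5 3 4; 1 3 -4)² = 1/429, sgn +1
B: Δ = 4!·6!·2!/13! = 1/180180; Racah Σ t=0..2: t=0:+1/34560 t=1:−1/720 t=2:+1/384 = 43/34560; ⇒ 3j(5 3 4; -1 -1 2)² = 1849/180180, sgn +1
I_A²/I_B² = (1/429)/(1849/180180) = 420/1849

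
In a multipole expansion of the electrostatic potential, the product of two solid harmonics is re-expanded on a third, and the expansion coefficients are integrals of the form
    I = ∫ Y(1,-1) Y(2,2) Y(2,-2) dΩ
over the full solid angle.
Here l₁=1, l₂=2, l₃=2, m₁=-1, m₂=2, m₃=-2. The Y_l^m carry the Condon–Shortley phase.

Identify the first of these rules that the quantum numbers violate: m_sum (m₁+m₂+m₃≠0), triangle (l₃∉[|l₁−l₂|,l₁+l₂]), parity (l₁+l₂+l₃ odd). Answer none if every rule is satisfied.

azimuthal sum: -1 + 2 − 2 = -1  ✗
1 ≤ 2 ≤ 3 (triangle on l)
L = 1 + 2 + 2 = 5 (odd)

m_sum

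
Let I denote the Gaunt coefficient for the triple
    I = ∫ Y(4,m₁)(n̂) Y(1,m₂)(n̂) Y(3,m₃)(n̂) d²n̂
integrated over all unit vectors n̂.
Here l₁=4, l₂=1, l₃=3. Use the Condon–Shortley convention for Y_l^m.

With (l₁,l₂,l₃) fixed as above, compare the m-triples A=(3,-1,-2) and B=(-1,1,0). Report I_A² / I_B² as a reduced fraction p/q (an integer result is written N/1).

Same 4,1,3: normalisation and zero-m 3j drop out of the ratio.
A: Δ: 2! 6! 0! / 9! → 1/252; sum: t=0:+1/240 = 1/240; 3j²(4 1 3; 3 -1 -2) = Δ·Π!·Σ² = 1/12  (sign -1)
B: Δ: 2! 6! 0! / 9! → 1/252; sum: t=2:+1/72 = 1/72; 3j²(4 1 3; -1 1 0) = Δ·Π!·Σ² = 5/126  (sign -1)
I_A²/I_B² = (1/12)/(5/126) = 21/10

21/10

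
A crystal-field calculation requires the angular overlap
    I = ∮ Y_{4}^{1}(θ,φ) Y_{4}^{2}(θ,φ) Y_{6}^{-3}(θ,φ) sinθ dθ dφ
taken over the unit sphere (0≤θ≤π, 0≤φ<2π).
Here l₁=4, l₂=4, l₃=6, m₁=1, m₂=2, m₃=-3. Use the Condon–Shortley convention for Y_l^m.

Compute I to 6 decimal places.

-0.103072

m-sum 0 ✓  L=14 even ✓  0≤6≤8 ✓
Π(2lᵢ+1) = 9×9×13 = 1053
triangle coeff Δ(4,4,6) = 1/1261260
Σ_t [0,2]: t=0:+1/4608 t=1:−1/1296 t=2:+1/4608 = -7/20736
(3j)²=20/1287 [(4 4 6; 0 0 0)], sign=-1
Σ_t [0,2]: t=0:+1/51840 t=1:−1/5760 t=2:+1/11520 = -7/103680
(3j)²=7/858 [(4 4 6; 1 2 -3)], sign=+1
⇒ 4πI² = 210/1573
I = (-1)√(210/1573/(4π)) = -0.10307192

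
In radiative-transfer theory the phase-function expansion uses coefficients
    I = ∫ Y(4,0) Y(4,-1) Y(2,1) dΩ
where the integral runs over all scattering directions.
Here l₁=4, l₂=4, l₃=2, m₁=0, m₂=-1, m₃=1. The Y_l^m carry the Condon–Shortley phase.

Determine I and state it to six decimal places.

-0.044869

Checks pass: Σm=0; 10 even; l₃=2∈[0,8].
(2·4+1)(2·4+1)(2·2+1) = 405
Δ: 6! 2! 2! / 11! → 1/13860
sum: t=2:+1/192 t=3:−1/36 t=4:+1/192 = -5/288
3j²(4 4 2; 0 0 0) = Δ·Π!·Σ² = 20/693  (sign -1)
sum: t=2:+1/96 t=3:−1/72 = -1/288
3j²(4 4 2; 0 -1 1) = Δ·Π!·Σ² = 1/462  (sign +1)
combine: 4πI² = 405·20/693·1/462 = 150/5929
take √, sign -1: I = -0.04486937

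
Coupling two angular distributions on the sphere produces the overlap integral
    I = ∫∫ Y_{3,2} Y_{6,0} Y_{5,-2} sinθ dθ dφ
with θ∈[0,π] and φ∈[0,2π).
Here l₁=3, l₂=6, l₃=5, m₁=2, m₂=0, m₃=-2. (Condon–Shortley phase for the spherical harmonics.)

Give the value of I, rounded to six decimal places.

m-sum 0 ✓  L=14 even ✓  3≤5≤9 ✓
Π(2lᵢ+1) = 7×13×11 = 1001
triangle coeff Δ(3,6,5) = 1/675675
Σ_t [1,3]: t=1:−1/8640 t=2:+1/2304 t=3:−1/8640 = 7/34560
(3j)²=7/429 [(3 6 5; 0 0 0)], sign=-1
Σ_t [0,1]: t=0:+1/34560 t=1:−1/8640 = -1/11520
(3j)²=3/143 [(3 6 5; 2 0 -2)], sign=+1
⇒ 4πI² = 49/143
I = (-1)√(49/143/(4π)) = -0.16512966

-0.165130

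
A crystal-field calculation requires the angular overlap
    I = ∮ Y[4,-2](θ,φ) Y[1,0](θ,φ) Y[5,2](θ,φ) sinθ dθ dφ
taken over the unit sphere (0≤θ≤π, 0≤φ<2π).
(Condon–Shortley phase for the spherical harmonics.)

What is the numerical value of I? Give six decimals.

0.225034

m-sum 0 ✓  L=10 even ✓  3≤5≤5 ✓
Π(2lᵢ+1) = 9×3×11 = 297
triangle coeff Δ(4,1,5) = 1/495
Σ_t [0,0]: t=0:+1/576 = 1/576
(3j)²=5/99 [(4 1 5; 0 0 0)], sign=-1
Σ_t [0,0]: t=0:+1/1440 = 1/1440
(3j)²=7/165 [(4 1 5; -2 0 2)], sign=-1
⇒ 4πI² = 7/11
I = (+1)√(7/11/(4π)) = 0.22503380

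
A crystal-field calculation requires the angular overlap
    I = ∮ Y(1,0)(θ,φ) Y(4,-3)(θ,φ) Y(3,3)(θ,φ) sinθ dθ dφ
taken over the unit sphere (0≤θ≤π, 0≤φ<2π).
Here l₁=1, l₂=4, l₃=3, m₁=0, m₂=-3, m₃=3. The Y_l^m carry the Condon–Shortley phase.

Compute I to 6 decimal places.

Rules hold: Σm=0, L=8 even, 3≤3≤5.
N = 3·9·7 = 189
Δ = 2!·0!·6!/9! = 1/252
Racah Σ t=1..1: t=1:−1/36 = -1/36
⇒ 3j(1 4 3; 0 0 0)² = 4/63, sgn +1
Racah Σ t=1..1: t=1:−1/720 = -1/720
⇒ 3j(1 4 3; 0 -3 3)² = 1/36, sgn -1
4πI² = N·(3j₀)²·(3jₘ)² = 1/3
I = -1·√(0.333333/4π) = -0.16286750

-0.162868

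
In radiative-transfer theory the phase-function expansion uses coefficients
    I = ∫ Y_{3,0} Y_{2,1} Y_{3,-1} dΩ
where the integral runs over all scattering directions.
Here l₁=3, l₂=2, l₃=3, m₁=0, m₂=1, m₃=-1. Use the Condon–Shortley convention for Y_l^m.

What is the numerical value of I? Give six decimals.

-0.059471

Checks pass: Σm=0; 8 even; l₃=3∈[1,5].
(2·3+1)(2·2+1)(2·3+1) = 245
Δ: 2! 4! 2! / 9! → 1/3780
sum: t=0:+1/24 t=1:−1/4 t=2:+1/24 = -1/6
3j²(3 2 3; 0 0 0) = Δ·Π!·Σ² = 4/105  (sign +1)
sum: t=1:−1/8 t=2:+1/12 = -1/24
3j²(3 2 3; 0 1 -1) = Δ·Π!·Σ² = 1/210  (sign -1)
combine: 4πI² = 245·4/105·1/210 = 2/45
take √, sign -1: I = -0.05947080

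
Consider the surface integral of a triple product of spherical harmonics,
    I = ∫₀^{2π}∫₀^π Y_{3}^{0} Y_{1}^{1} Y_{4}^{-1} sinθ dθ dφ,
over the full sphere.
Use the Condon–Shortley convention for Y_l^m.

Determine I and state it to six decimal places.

Checks pass: Σm=0; 8 even; l₃=4∈[2,4].
(2·3+1)(2·1+1)(2·4+1) = 189
Δ: 0! 6! 2! / 9! → 1/252
sum: t=0:+1/36 = 1/36
3j²(3 1 4; 0 0 0) = Δ·Π!·Σ² = 4/63  (sign +1)
sum: t=0:+1/72 = 1/72
3j²(3 1 4; 0 1 -1) = Δ·Π!·Σ² = 5/126  (sign -1)
combine: 4πI² = 189·4/63·5/126 = 10/21
take √, sign -1: I = -0.19466390

-0.194664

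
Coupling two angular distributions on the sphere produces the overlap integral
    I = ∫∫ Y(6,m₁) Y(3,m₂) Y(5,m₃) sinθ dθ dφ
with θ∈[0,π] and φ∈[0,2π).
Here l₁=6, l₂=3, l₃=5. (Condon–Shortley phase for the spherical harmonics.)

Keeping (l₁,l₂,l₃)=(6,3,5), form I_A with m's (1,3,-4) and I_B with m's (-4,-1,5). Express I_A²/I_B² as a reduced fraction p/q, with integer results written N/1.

l's match ⇒ only the (l;m) 3-j factors differ between A and B.
A: triangle coeff Δ(6,3,5) = 1/675675; Σ_t [4,4]: t=4:+1/241920 = 1/241920; (3j)²=4/1001 [(6 3 5; 1 3 -4)], sign=-1
B: triangle coeff Δ(6,3,5) = 1/675675; Σ_t [2,2]: t=2:+1/322560 = 1/322560; (3j)²=18/1001 [(6 3 5; -4 -1 5)], sign=+1
I_A²/I_B² = (4/1001)/(18/1001) = 2/9

2/9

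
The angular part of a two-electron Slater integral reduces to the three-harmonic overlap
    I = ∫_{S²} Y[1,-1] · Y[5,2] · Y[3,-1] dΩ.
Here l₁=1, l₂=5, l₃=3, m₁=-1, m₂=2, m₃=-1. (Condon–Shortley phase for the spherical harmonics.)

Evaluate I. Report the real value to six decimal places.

0.000000

l₃=3 ∉ [4,6] — triangle fails ⇒ I = 0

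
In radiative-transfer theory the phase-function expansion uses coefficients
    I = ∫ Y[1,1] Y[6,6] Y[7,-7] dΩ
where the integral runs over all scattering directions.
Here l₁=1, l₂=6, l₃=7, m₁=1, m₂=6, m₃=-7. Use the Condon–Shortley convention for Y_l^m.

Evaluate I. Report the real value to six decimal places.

m-sum 0 ✓  L=14 even ✓  5≤7≤7 ✓
Π(2lᵢ+1) = 3×13×15 = 585
triangle coeff Δ(1,6,7) = 1/1365
Σ_t [0,0]: t=0:+1/518400 = 1/518400
(3j)²=7/195 [(1 6 7; 0 0 0)], sign=-1
Σ_t [0,0]: t=0:+1/958003200 = 1/958003200
(3j)²=1/15 [(1 6 7; 1 6 -7)], sign=+1
⇒ 4πI² = 7/5
I = (-1)√(7/5/(4π)) = -0.33377906

-0.333779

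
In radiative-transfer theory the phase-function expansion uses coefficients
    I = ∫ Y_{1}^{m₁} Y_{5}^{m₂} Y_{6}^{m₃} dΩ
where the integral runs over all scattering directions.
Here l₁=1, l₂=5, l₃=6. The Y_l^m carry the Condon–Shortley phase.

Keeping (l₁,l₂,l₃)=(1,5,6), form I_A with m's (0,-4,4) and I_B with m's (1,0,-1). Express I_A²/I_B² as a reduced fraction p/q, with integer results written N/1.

20/21

l's match ⇒ only the (l;m) 3-j factors differ between A and B.
A: triangle coeff Δ(1,5,6) = 1/858; Σ_t [0,0]: t=0:+1/362880 = 1/362880; (3j)²=10/429 [(1 5 6; 0 -4 4)], sign=+1
B: triangle coeff Δ(1,5,6) = 1/858; Σ_t [0,0]: t=0:+1/28800 = 1/28800; (3j)²=7/286 [(1 5 6; 1 0 -1)], sign=-1
I_A²/I_B² = (10/429)/(7/286) = 20/21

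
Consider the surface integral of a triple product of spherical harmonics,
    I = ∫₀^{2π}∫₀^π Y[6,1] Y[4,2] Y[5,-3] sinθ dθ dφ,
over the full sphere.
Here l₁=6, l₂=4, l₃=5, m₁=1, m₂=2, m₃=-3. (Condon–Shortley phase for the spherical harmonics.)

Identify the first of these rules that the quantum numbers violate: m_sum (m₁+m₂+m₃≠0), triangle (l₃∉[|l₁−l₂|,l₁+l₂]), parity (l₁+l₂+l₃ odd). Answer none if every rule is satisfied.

Σmᵢ = 0  ✓
l₃∈[|l₁−l₂|,l₁+l₂]=[2,10], have l₃=5  ✓
Σlᵢ = 15 ⇒ odd  ✗

parity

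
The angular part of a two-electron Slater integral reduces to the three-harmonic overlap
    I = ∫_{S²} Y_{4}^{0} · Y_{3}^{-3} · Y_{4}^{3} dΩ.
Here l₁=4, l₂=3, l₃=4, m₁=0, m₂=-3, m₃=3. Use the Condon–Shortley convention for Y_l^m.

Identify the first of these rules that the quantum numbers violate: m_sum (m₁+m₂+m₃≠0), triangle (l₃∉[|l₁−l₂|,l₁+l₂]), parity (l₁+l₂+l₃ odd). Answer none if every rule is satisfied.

m₁+m₂+m₃ = 0 − 3 + 3 = 0  ✓
triangle: |4−3|=1 ≤ l₃=4 ≤ 4+3=7  ✓
parity: l₁+l₂+l₃ = 11 is odd  ✗

parity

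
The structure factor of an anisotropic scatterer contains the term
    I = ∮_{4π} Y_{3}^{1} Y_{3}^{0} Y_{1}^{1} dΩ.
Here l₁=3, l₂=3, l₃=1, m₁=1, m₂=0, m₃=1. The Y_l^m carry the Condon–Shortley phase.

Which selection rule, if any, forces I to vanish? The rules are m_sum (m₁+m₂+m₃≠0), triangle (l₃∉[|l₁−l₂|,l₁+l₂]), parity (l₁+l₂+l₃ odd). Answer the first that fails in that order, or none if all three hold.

Σmᵢ = 2  ✗
l₃∈[|l₁−l₂|,l₁+l₂]=[0,6], have l₃=1
Σlᵢ = 7 ⇒ odd

m_sum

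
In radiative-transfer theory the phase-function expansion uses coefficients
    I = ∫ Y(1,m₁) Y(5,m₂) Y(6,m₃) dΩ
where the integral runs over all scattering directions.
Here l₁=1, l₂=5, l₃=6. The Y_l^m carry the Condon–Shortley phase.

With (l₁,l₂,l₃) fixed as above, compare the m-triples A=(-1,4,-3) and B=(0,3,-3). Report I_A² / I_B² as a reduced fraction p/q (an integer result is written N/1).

1/9

Same 1,5,6: normalisation and zero-m 3j drop out of the ratio.
A: Δ: 0! 2! 10! / 13! → 1/858; sum: t=0:+1/725760 = 1/725760; 3j²(1 5 6; -1 4 -3) = Δ·Π!·Σ² = 1/286  (sign -1)
B: Δ: 0! 2! 10! / 13! → 1/858; sum: t=0:+1/80640 = 1/80640; 3j²(1 5 6; 0 3 -3) = Δ·Π!·Σ² = 9/286  (sign -1)
I_A²/I_B² = (1/286)/(9/286) = 1/9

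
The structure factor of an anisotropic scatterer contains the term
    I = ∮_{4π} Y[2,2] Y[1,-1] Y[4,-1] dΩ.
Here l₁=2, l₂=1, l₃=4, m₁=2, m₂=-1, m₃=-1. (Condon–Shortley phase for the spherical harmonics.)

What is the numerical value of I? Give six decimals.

triangle: need 1≤l₃≤3, have 4; I=0

0.000000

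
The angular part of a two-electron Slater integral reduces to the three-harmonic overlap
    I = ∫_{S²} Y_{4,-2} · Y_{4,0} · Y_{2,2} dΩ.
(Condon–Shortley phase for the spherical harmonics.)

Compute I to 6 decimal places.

Rules hold: Σm=0, L=10 even, 0≤2≤8.
N = 9·9·5 = 405
Δ = 6!·2!·2!/11! = 1/13860
Racah Σ t=2..4: t=2:+1/192 t=3:−1/36 t=4:+1/192 = -5/288
⇒ 3j(4 4 2; 0 0 0)² = 20/693, sgn -1
Racah Σ t=4..4: t=4:+1/192 = 1/192
⇒ 3j(4 4 2; -2 0 2)² = 3/77, sgn +1
4πI² = N·(3j₀)²·(3jₘ)² = 2700/5929
I = -1·√(0.455389/4π) = -0.19036462

-0.190365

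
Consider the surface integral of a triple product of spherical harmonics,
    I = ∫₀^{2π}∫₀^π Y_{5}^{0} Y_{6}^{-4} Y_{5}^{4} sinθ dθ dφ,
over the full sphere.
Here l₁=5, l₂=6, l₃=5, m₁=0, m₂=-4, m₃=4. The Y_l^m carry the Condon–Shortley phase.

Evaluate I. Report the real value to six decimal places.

Checks pass: Σm=0; 16 even; l₃=5∈[1,11].
(2·5+1)(2·6+1)(2·5+1) = 1573
Δ: 6! 4! 6! / 17! → 1/28588560
sum: t=1:−1/345600 t=2:+1/13824 t=3:−1/5184 t=4:+1/13824 t=5:−1/345600 = -7/129600
3j²(5 6 5; 0 0 0) = Δ·Π!·Σ² = 80/7293  (sign +1)
sum: t=1:−1/345600 t=2:+1/207360 = 1/518400
3j²(5 6 5; 0 -4 4) = Δ·Π!·Σ² = 12/2431  (sign -1)
combine: 4πI² = 1573·80/7293·12/2431 = 320/3757
take √, sign -1: I = -0.08232836

-0.082328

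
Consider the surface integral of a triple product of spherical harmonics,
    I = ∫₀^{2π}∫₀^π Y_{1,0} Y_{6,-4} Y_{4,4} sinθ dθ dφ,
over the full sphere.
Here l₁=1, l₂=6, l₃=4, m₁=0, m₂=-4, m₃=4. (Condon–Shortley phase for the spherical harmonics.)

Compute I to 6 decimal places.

0.000000

|1−6|≤4≤1+6 violated ⇒ I = 0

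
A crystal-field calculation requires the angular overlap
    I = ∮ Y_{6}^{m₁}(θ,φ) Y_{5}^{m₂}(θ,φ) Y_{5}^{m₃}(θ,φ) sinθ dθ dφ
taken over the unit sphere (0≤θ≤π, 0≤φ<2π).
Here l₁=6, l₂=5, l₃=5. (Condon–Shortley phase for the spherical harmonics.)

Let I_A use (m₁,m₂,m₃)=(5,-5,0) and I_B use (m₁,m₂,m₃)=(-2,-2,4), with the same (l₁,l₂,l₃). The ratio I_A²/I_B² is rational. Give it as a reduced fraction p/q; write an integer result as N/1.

Same 6,5,5: normalisation and zero-m 3j drop out of the ratio.
A: Δ: 6! 6! 4! / 17! → 1/28588560; sum: t=0:+1/2073600 = 1/2073600; 3j²(6 5 5; 5 -5 0) = Δ·Π!·Σ² = 15/884  (sign -1)
B: Δ: 6! 6! 4! / 17! → 1/28588560; sum: t=2:+1/207360 t=3:−1/103680 = -1/207360; 3j²(6 5 5; -2 -2 4) = Δ·Π!·Σ² = 21/2431  (sign +1)
I_A²/I_B² = (15/884)/(21/2431) = 55/28

55/28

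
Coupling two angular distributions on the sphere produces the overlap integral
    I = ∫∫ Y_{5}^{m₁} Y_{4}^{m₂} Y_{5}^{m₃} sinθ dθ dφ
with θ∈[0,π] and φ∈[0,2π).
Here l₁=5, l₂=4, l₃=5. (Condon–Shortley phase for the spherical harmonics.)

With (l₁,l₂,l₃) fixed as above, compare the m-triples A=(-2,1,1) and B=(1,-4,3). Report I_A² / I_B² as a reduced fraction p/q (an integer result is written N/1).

Same 5,4,5: normalisation and zero-m 3j drop out of the ratio.
A: Δ: 4! 6! 4! / 15! → 1/3153150; sum: t=1:−1/103680 t=2:+1/2880 t=3:−1/1152 t=4:+1/5184 = -7/20736; 3j²(5 4 5; -2 1 1) = Δ·Π!·Σ² = 35/2574  (sign -1)
B: Δ: 4! 6! 4! / 15! → 1/3153150; sum: t=0:+1/27648 = 1/27648; 3j²(5 4 5; 1 -4 3) = Δ·Π!·Σ² = 10/429  (sign +1)
I_A²/I_B² = (35/2574)/(10/429) = 7/12

7/12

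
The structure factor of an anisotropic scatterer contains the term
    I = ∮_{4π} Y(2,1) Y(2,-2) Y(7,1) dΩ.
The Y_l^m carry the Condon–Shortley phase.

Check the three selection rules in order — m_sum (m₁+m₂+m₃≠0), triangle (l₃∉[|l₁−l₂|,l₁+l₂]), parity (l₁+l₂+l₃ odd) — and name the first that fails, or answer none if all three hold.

m₁+m₂+m₃ = 1 − 2 + 1 = 0  ✓
triangle: |2−2|=0 ≤ l₃=7 ≤ 2+2=4  ✗
parity: l₁+l₂+l₃ = 11 is odd

triangle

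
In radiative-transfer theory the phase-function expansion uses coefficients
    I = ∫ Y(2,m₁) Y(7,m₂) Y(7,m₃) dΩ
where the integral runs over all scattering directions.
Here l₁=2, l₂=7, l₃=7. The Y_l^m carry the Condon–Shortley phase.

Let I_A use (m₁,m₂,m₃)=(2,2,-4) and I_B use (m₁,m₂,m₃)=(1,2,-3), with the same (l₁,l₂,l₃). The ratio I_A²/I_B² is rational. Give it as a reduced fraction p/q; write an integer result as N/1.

44/25

Shared (l₁,l₂,l₃)=(2,7,7): N and (l;000)² cancel in I_A²/I_B².
A: Δ = 2!·2!·12!/17! = 1/185640; Racah Σ t=0..0: t=0:+1/8709120 = 1/8709120; ⇒ 3j(2 7 7; 2 2 -4)² = 55/3094, sgn -1
B: Δ = 2!·2!·12!/17! = 1/185640; Racah Σ t=0..1: t=0:+1/4354560 t=1:−1/1935360 = -1/3483648; ⇒ 3j(2 7 7; 1 2 -3)² = 125/12376, sgn -1
I_A²/I_B² = (55/3094)/(125/12376) = 44/25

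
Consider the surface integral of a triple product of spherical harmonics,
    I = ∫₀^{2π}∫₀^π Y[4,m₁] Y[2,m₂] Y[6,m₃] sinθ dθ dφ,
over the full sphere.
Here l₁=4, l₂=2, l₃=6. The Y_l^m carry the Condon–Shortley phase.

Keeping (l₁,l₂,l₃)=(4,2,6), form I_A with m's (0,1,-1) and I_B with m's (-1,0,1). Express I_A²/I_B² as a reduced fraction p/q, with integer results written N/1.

Same 4,2,6: normalisation and zero-m 3j drop out of the ratio.
A: Δ: 0! 8! 4! / 13! → 1/6435; sum: t=0:+1/3456 = 1/3456; 3j²(4 2 6; 0 1 -1) = Δ·Π!·Σ² = 35/1287  (sign -1)
B: Δ: 0! 8! 4! / 13! → 1/6435; sum: t=0:+1/2880 = 1/2880; 3j²(4 2 6; -1 0 1) = Δ·Π!·Σ² = 14/429  (sign -1)
I_A²/I_B² = (35/1287)/(14/429) = 5/6

5/6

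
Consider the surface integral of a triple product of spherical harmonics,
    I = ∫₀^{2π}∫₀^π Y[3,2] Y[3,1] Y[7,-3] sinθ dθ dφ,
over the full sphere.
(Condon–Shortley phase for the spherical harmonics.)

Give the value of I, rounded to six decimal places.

0.000000

triangle: need 0≤l₃≤6, have 7; I=0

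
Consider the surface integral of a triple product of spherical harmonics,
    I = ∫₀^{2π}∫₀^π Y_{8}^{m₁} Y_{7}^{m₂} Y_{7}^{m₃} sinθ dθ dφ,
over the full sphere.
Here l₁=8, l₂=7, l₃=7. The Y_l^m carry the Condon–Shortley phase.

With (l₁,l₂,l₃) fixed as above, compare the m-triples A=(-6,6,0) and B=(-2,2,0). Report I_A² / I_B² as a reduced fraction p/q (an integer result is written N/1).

l's match ⇒ only the (l;m) 3-j factors differ between A and B.
A: triangle coeff Δ(8,7,7) = 1/22086194130; Σ_t [7,8]: t=7:−1/18289152000 t=8:+1/6967296000 = 13/146313216000; (3j)²=2197/222870 [(8 7 7; -6 6 0)], sign=-1
B: triangle coeff Δ(8,7,7) = 1/22086194130; Σ_t [3,8]: t=3:−1/2612736000 t=4:+1/99532800 t=5:−1/24883200 t=6:+1/29859840 t=7:−1/174182400 t=8:+1/6967296000 = -11/4180377600; (3j)²=175/193154 [(8 7 7; -2 2 0)], sign=+1
I_A²/I_B² = (2197/222870)/(175/193154) = 28561/2625

28561/2625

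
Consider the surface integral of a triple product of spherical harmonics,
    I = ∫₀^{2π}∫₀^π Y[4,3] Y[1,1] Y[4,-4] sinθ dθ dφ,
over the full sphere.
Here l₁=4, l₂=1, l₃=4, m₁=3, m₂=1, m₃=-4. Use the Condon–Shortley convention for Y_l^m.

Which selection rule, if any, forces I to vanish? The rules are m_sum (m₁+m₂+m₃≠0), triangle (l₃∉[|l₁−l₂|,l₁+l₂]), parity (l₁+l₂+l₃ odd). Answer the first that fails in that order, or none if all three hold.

parity

azimuthal sum: 3 + 1 − 4 = 0  ✓
3 ≤ 4 ≤ 5 (triangle on l)  ✓
L = 4 + 1 + 4 = 9 (odd)  ✗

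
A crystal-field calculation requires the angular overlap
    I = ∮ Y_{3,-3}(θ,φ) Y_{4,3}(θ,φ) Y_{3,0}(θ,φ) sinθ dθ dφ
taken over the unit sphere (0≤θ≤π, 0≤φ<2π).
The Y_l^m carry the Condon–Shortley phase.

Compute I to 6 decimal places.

0.203551

Checks pass: Σm=0; 10 even; l₃=3∈[1,7].
(2·3+1)(2·4+1)(2·3+1) = 441
Δ: 4! 2! 4! / 11! → 1/34650
sum: t=1:−1/72 t=2:+1/16 t=3:−1/72 = 5/144
3j²(3 4 3; 0 0 0) = Δ·Π!·Σ² = 2/77  (sign -1)
sum: t=4:+1/288 = 1/288
3j²(3 4 3; -3 3 0) = Δ·Π!·Σ² = 1/22  (sign -1)
combine: 4πI² = 441·2/77·1/22 = 63/121
take √, sign +1: I = 0.20355073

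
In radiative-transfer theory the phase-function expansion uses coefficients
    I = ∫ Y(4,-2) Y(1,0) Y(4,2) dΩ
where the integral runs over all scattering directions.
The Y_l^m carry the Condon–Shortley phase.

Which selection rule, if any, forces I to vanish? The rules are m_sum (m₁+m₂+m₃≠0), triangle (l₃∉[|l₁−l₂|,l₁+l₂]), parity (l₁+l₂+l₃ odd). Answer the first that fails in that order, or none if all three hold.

azimuthal sum: -2 + 0 + 2 = 0  ✓
3 ≤ 4 ≤ 5 (triangle on l)  ✓
L = 4 + 1 + 4 = 9 (odd)  ✗

parity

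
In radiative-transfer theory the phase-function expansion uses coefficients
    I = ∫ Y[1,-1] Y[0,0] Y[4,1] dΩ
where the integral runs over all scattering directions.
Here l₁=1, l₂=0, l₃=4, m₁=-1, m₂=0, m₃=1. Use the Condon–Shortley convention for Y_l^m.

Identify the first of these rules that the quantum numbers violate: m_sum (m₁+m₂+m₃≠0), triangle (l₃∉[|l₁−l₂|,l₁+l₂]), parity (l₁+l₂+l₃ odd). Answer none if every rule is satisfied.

triangle

azimuthal sum: -1 + 0 + 1 = 0  ✓
1 ≤ 4 ≤ 1 (triangle on l)  ✗
L = 1 + 0 + 4 = 5 (odd)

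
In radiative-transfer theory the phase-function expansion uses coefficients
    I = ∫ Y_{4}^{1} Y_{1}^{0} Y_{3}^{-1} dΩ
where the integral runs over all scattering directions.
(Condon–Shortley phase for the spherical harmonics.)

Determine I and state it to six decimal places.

m-sum 0 ✓  L=8 even ✓  3≤3≤5 ✓
Π(2lᵢ+1) = 9×3×7 = 189
triangle coeff Δ(4,1,3) = 1/252
Σ_t [1,1]: t=1:−1/36 = -1/36
(3j)²=4/63 [(4 1 3; 0 0 0)], sign=+1
Σ_t [1,1]: t=1:−1/48 = -1/48
(3j)²=5/84 [(4 1 3; 1 0 -1)], sign=-1
⇒ 4πI² = 5/7
I = (-1)√(5/7/(4π)) = -0.23841361

-0.238414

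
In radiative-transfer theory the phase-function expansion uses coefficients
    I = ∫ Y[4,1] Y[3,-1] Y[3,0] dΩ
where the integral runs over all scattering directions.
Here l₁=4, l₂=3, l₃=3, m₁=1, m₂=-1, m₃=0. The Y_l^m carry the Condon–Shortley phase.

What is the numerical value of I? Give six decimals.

Checks pass: Σm=0; 10 even; l₃=3∈[1,7].
(2·4+1)(2·3+1)(2·3+1) = 441
Δ: 4! 4! 2! / 11! → 1/34650
sum: t=1:−1/72 t=2:+1/16 t=3:−1/72 = 5/144
3j²(4 3 3; 0 0 0) = Δ·Π!·Σ² = 2/77  (sign -1)
sum: t=0:+1/288 t=1:−1/24 t=2:+1/48 = -5/288
3j²(4 3 3; 1 -1 0) = Δ·Π!·Σ² = 5/462  (sign +1)
combine: 4πI² = 441·2/77·5/462 = 15/121
take √, sign -1: I = -0.09932258

-0.099323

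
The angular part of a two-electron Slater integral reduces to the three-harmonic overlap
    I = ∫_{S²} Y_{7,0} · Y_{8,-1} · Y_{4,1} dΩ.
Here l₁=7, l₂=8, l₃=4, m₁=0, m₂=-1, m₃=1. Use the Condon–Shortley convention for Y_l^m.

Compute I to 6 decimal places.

l₁+l₂+l₃=19 is odd: 3j(l;000)=0 ⇒ I=0

0.000000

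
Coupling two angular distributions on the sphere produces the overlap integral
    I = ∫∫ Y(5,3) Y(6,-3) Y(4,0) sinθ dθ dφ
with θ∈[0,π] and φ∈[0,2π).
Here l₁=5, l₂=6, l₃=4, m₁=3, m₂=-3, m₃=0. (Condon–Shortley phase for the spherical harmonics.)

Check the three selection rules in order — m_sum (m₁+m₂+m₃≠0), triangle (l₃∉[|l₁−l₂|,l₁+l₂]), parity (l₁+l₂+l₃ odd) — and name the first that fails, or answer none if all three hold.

azimuthal sum: 3 − 3 + 0 = 0  ✓
1 ≤ 4 ≤ 11 (triangle on l)  ✓
L = 5 + 6 + 4 = 15 (odd)  ✗

parity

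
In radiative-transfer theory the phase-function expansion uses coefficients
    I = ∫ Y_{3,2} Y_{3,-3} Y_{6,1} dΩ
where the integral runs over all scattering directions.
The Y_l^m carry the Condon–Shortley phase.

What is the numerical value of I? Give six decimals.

m-sum 0 ✓  L=12 even ✓  0≤6≤6 ✓
Π(2lᵢ+1) = 7×7×13 = 637
triangle coeff Δ(3,3,6) = 1/12012
Σ_t [0,0]: t=0:+1/1296 = 1/1296
(3j)²=100/3003 [(3 3 6; 0 0 0)], sign=+1
Σ_t [0,0]: t=0:+1/86400 = 1/86400
(3j)²=1/1716 [(3 3 6; 2 -3 1)], sign=-1
⇒ 4πI² = 175/14157
I = (-1)√(175/14157/(4π)) = -0.03136379

-0.031364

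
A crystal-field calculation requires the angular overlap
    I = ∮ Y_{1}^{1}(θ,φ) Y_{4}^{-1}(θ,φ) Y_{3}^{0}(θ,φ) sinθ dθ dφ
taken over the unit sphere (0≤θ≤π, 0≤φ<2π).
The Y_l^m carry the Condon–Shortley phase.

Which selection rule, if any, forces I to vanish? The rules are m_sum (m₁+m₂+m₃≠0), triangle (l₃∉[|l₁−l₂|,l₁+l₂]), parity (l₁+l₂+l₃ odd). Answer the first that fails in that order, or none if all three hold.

none

Σmᵢ = 0  ✓
l₃∈[|l₁−l₂|,l₁+l₂]=[3,5], have l₃=3  ✓
Σlᵢ = 8 ⇒ even  ✓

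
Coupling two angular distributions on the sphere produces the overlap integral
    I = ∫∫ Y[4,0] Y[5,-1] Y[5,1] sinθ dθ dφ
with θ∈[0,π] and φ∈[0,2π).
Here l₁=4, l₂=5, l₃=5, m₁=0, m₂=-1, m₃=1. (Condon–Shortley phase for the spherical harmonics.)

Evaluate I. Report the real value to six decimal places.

-0.086798

Checks pass: Σm=0; 14 even; l₃=5∈[1,9].
(2·4+1)(2·5+1)(2·5+1) = 1089
Δ: 4! 4! 6! / 15! → 1/3153150
sum: t=0:+1/69120 t=1:−1/1728 t=2:+1/576 t=3:−1/1728 t=4:+1/69120 = 7/11520
3j²(4 5 5; 0 0 0) = Δ·Π!·Σ² = 2/143  (sign -1)
sum: t=0:+1/27648 t=1:−1/1296 t=2:+1/768 t=3:−1/4320 t=4:+1/414720 = 7/20736
3j²(4 5 5; 0 -1 1) = Δ·Π!·Σ² = 8/1287  (sign +1)
combine: 4πI² = 1089·2/143·8/1287 = 16/169
take √, sign -1: I = -0.08679840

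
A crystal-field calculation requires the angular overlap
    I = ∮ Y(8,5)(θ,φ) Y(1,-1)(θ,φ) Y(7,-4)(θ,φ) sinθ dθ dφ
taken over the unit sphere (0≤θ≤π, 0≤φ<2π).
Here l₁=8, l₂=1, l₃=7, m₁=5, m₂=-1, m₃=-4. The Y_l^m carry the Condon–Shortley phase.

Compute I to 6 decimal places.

-0.270230

Checks pass: Σm=0; 16 even; l₃=7∈[7,9].
(2·8+1)(2·1+1)(2·7+1) = 765
Δ: 2! 14! 0! / 17! → 1/2040
sum: t=1:−1/25401600 = -1/25401600
3j²(8 1 7; 0 0 0) = Δ·Π!·Σ² = 8/255  (sign +1)
sum: t=0:+1/479001600 = 1/479001600
3j²(8 1 7; 5 -1 -4) = Δ·Π!·Σ² = 13/340  (sign -1)
combine: 4πI² = 765·8/255·13/340 = 78/85
take √, sign -1: I = -0.27022959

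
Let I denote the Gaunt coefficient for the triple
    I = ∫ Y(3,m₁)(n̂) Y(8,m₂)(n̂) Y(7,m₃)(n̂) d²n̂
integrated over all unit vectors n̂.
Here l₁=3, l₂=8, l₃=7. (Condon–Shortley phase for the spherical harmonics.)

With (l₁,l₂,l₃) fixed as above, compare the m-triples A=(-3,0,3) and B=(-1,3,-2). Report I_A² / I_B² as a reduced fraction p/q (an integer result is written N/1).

225/308

l's match ⇒ only the (l;m) 3-j factors differ between A and B.
A: triangle coeff Δ(3,8,7) = 1/5290740; Σ_t [4,4]: t=4:+1/46448640 = 1/46448640; (3j)²=75/8398 [(3 8 7; -3 0 3)], sign=+1
B: triangle coeff Δ(3,8,7) = 1/5290740; Σ_t [2,4]: t=2:+1/17418240 t=3:−1/5806080 t=4:+1/29030400 = -1/12441600; (3j)²=154/12597 [(3 8 7; -1 3 -2)], sign=+1
I_A²/I_B² = (75/8398)/(154/12597) = 225/308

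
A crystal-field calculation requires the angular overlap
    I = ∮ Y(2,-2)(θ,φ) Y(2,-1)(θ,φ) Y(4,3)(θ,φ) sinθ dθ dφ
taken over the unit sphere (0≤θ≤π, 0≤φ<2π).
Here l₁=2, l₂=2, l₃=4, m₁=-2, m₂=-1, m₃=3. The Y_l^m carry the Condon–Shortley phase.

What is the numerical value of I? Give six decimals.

Rules hold: Σm=0, L=8 even, 0≤4≤4.
N = 5·5·9 = 225
Δ = 0!·4!·4!/9! = 1/630
Racah Σ t=0..0: t=0:+1/16 = 1/16
⇒ 3j(2 2 4; 0 0 0)² = 2/35, sgn +1
Racah Σ t=0..0: t=0:+1/144 = 1/144
⇒ 3j(2 2 4; -2 -1 3)² = 1/18, sgn -1
4πI² = N·(3j₀)²·(3jₘ)² = 5/7
I = -1·√(0.714286/4π) = -0.23841361

-0.238414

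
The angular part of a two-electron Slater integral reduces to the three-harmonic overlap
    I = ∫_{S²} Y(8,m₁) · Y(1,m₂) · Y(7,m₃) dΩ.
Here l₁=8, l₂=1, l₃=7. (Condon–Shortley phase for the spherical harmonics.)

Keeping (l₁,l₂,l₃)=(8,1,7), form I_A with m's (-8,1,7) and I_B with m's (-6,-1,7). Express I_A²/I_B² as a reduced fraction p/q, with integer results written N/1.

Shared (l₁,l₂,l₃)=(8,1,7): N and (l;000)² cancel in I_A²/I_B².
A: Δ = 2!·14!·0!/17! = 1/2040; Racah Σ t=2..2: t=2:+1/174356582400 = 1/174356582400; ⇒ 3j(8 1 7; -8 1 7)² = 1/17, sgn +1
B: Δ = 2!·14!·0!/17! = 1/2040; Racah Σ t=0..0: t=0:+1/174356582400 = 1/174356582400; ⇒ 3j(8 1 7; -6 -1 7)² = 1/2040, sgn +1
I_A²/I_B² = (1/17)/(1/2040) = 120/1

120/1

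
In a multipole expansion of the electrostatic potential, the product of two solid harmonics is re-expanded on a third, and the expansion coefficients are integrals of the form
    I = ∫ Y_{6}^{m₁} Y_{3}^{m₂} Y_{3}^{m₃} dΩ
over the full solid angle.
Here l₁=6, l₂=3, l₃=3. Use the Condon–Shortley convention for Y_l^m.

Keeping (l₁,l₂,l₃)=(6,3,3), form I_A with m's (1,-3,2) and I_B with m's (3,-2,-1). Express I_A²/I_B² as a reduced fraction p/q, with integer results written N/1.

Shared (l₁,l₂,l₃)=(6,3,3): N and (l;000)² cancel in I_A²/I_B².
A: Δ = 6!·6!·0!/13! = 1/12012; Racah Σ t=0..0: t=0:+1/86400 = 1/86400; ⇒ 3j(6 3 3; 1 -3 2)² = 1/1716, sgn -1
B: Δ = 6!·6!·0!/13! = 1/12012; Racah Σ t=1..1: t=1:−1/5760 = -1/5760; ⇒ 3j(6 3 3; 3 -2 -1)² = 9/286, sgn -1
I_A²/I_B² = (1/1716)/(9/286) = 1/54

1/54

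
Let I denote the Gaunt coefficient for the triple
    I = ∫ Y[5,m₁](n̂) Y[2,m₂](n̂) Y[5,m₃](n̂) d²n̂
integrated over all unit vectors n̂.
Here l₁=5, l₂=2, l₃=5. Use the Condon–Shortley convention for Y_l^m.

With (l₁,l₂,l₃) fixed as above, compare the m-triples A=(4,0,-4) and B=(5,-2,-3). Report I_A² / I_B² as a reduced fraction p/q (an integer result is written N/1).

l's match ⇒ only the (l;m) 3-j factors differ between A and B.
A: triangle coeff Δ(5,2,5) = 1/38610; Σ_t [0,1]: t=0:+1/20160 t=1:−1/40320 = 1/40320; (3j)²=6/715 [(5 2 5; 4 0 -4)], sign=-1
B: triangle coeff Δ(5,2,5) = 1/38610; Σ_t [0,0]: t=0:+1/161280 = 1/161280; (3j)²=1/143 [(5 2 5; 5 -2 -3)], sign=+1
I_A²/I_B² = (6/715)/(1/143) = 6/5

6/5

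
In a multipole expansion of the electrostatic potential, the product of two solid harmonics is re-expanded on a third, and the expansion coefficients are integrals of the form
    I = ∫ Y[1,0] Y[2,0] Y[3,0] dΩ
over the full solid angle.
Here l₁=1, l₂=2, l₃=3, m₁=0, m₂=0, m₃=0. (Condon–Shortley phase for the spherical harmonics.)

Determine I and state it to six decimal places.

0.247767

m-sum 0 ✓  L=6 even ✓  1≤3≤3 ✓
Π(2lᵢ+1) = 3×5×7 = 105
triangle coeff Δ(1,2,3) = 1/105
Σ_t [0,0]: t=0:+1/4 = 1/4
(3j)²=3/35 [(1 2 3; 0 0 0)], sign=-1
(m-triple is (0,0,0) — same symbol as above.)
⇒ 4πI² = 27/35
I = (+1)√(27/35/(4π)) = 0.24776670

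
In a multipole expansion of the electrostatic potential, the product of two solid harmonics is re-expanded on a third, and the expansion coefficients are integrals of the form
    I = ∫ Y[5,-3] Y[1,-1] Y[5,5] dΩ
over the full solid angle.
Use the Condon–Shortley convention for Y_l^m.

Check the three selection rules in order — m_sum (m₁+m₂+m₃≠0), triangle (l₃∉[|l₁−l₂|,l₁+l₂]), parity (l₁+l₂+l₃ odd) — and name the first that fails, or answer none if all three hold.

m_sum

m₁+m₂+m₃ = -3 − 1 + 5 = 1  ✗
triangle: |5−1|=4 ≤ l₃=5 ≤ 5+1=6
parity: l₁+l₂+l₃ = 11 is odd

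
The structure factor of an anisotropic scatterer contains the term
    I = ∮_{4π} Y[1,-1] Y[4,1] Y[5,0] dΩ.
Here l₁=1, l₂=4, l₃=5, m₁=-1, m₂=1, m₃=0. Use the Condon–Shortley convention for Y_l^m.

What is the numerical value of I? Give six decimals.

0.155288

m-sum 0 ✓  L=10 even ✓  3≤5≤5 ✓
Π(2lᵢ+1) = 3×9×11 = 297
triangle coeff Δ(1,4,5) = 1/495
Σ_t [0,0]: t=0:+1/576 = 1/576
(3j)²=5/99 [(1 4 5; 0 0 0)], sign=-1
Σ_t [0,0]: t=0:+1/1440 = 1/1440
(3j)²=2/99 [(1 4 5; -1 1 0)], sign=-1
⇒ 4πI² = 10/33
I = (+1)√(10/33/(4π)) = 0.15528807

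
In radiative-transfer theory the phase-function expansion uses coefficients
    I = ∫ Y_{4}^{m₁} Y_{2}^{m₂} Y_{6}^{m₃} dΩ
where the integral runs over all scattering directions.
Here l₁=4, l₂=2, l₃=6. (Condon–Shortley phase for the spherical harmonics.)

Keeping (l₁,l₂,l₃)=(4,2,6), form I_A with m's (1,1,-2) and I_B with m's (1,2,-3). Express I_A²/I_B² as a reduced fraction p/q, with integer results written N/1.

Same 4,2,6: normalisation and zero-m 3j drop out of the ratio.
A: Δ: 0! 8! 4! / 13! → 1/6435; sum: t=0:+1/4320 = 1/4320; 3j²(4 2 6; 1 1 -2) = Δ·Π!·Σ² = 224/6435  (sign +1)
B: Δ: 0! 8! 4! / 13! → 1/6435; sum: t=0:+1/17280 = 1/17280; 3j²(4 2 6; 1 2 -3) = Δ·Π!·Σ² = 14/715  (sign -1)
I_A²/I_B² = (224/6435)/(14/715) = 16/9

16/9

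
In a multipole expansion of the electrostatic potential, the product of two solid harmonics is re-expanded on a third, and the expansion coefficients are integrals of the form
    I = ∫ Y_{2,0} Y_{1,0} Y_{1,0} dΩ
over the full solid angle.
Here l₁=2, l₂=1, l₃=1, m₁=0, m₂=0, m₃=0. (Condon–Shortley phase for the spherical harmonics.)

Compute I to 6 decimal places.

m-sum 0 ✓  L=4 even ✓  1≤1≤3 ✓
Π(2lᵢ+1) = 5×3×3 = 45
triangle coeff Δ(2,1,1) = 1/30
Σ_t [1,1]: t=1:−1/1 = -1/1
(3j)²=2/15 [(2 1 1; 0 0 0)], sign=+1
(m-triple is (0,0,0) — same symbol as above.)
⇒ 4πI² = 4/5
I = (+1)√(4/5/(4π)) = 0.25231325

0.252313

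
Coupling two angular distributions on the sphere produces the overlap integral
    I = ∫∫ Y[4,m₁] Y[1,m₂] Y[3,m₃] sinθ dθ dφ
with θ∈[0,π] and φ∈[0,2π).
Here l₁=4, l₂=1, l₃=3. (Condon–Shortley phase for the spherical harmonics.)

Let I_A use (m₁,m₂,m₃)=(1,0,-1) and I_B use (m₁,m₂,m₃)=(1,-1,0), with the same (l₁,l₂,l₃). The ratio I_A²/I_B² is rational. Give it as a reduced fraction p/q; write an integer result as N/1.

l's match ⇒ only the (l;m) 3-j factors differ between A and B.
A: triangle coeff Δ(4,1,3) = 1/252; Σ_t [1,1]: t=1:−1/48 = -1/48; (3j)²=5/84 [(4 1 3; 1 0 -1)], sign=-1
B: triangle coeff Δ(4,1,3) = 1/252; Σ_t [0,0]: t=0:+1/72 = 1/72; (3j)²=5/126 [(4 1 3; 1 -1 0)], sign=-1
I_A²/I_B² = (5/84)/(5/126) = 3/2

3/2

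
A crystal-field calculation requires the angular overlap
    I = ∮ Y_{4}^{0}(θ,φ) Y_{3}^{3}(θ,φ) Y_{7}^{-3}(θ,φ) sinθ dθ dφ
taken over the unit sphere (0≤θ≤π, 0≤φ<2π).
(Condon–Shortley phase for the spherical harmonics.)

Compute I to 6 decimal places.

m-sum 0 ✓  L=14 even ✓  1≤7≤7 ✓
Π(2lᵢ+1) = 9×7×15 = 945
triangle coeff Δ(4,3,7) = 1/45045
Σ_t [0,0]: t=0:+1/20736 = 1/20736
(3j)²=35/1287 [(4 3 7; 0 0 0)], sign=-1
Σ_t [0,0]: t=0:+1/414720 = 1/414720
(3j)²=2/429 [(4 3 7; 0 3 -3)], sign=+1
⇒ 4πI² = 2450/20449
I = (-1)√(2450/20449/(4π)) = -0.09764322

-0.097643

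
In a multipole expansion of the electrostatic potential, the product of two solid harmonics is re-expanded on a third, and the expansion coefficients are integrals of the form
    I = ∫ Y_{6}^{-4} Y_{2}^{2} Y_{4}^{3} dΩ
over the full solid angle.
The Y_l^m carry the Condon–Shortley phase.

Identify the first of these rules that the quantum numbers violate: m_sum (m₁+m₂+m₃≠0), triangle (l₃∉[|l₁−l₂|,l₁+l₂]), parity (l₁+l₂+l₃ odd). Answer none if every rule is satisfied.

m_sum

Σmᵢ = 1  ✗
l₃∈[|l₁−l₂|,l₁+l₂]=[4,8], have l₃=4
Σlᵢ = 12 ⇒ even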